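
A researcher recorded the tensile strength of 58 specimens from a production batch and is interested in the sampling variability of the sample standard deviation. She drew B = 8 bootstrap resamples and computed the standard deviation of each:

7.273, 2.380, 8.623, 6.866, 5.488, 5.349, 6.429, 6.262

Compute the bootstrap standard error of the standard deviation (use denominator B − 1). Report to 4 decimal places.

Bootstrap SE is the standard deviation of the 8 replicate standard deviations.
Mean of replicates: (7.273 + 2.380 + 8.623 + 6.866 + 5.488 + 5.349 + 6.429 + 6.262) / 8 = 48.67000 / 8 = 6.08375
Sum of squared deviations: (+1.18925)² + (−3.70375)² + (+2.53925)² + (+0.78225)² + (−0.59575)² + (−0.73475)² + (+0.34525)² + (+0.17825)² = 23.23753
Variance = 23.23753 / 7 = 3.31965
SE* = √3.31965

SE* = 1.8220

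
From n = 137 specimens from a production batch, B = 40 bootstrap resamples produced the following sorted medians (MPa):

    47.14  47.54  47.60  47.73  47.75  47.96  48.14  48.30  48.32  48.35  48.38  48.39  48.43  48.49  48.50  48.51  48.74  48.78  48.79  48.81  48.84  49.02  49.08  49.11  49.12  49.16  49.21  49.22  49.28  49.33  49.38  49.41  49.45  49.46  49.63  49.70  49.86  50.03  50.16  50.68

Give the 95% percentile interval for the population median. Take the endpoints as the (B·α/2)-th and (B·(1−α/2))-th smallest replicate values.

(47.14, 50.16)

α = 0.05; lower rank = 40 × 0.025 = 1; upper rank = 40 × 0.975 = 39.
The 1st smallest replicate is 47.14; the 39th is 50.16.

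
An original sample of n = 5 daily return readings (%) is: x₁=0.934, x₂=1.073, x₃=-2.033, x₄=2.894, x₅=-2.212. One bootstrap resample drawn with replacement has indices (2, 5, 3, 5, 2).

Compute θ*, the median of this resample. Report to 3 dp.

θ* = -2.033

Resample values: 1.073, -2.212, -2.033, -2.212, 1.073.
Sorted: -2.212, -2.212, -2.033, 1.073, 1.073
Median = middle value = -2.033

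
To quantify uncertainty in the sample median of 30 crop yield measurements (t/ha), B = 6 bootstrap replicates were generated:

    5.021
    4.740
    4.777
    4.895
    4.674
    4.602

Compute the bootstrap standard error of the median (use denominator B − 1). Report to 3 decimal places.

SE* = 0.152

Bootstrap SE is the standard deviation of the 6 replicate medians.
Mean of replicates: (5.021 + 4.740 + 4.777 + 4.895 + 4.674 + 4.602) / 6 = 28.7090 / 6 = 4.7848
Sum of squared deviations: (+0.2362)² + (−0.0448)² + (−0.0078)² + (+0.1102)² + (−0.1108)² + (−0.1828)² = 0.1157
Variance = 0.1157 / 5 = 0.0231
SE* = √0.0231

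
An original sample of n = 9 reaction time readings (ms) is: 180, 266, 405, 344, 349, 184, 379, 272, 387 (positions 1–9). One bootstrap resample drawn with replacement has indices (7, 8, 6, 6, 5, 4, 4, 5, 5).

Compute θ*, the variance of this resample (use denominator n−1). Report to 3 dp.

Resample values: 379, 272, 184, 184, 349, 344, 344, 349, 349.
Mean = 306.0000; sum of squared deviations = 44688.0000
s² = 44688.0000 / 8 = 5586.0000

θ* = 5586.000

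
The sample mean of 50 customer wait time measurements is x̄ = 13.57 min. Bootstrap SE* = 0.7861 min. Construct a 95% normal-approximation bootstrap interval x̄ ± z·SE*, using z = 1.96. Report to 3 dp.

(12.029, 15.111)

Margin = 1.96 × 0.7861 = 1.5408
Interval: 13.57 ± 1.5408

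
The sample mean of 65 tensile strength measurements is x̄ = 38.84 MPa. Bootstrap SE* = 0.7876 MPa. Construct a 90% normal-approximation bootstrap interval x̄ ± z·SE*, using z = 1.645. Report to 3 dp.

Margin = 1.645 × 0.7876 = 1.2956
Interval: 38.84 ± 1.2956

(37.544, 40.136)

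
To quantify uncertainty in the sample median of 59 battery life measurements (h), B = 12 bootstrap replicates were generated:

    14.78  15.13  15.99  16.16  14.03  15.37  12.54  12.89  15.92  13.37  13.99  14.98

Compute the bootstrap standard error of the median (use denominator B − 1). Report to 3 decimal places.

SE* = 1.226

Bootstrap SE is the standard deviation of the 12 replicate medians.
Mean of replicates: (14.78 + 15.13 + 15.99 + 16.16 + 14.03 + 15.37 + 12.54 + 12.89 + 15.92 + 13.37 + 13.99 + 14.98) / 12 = 175.1500 / 12 = 14.5958
Sum of squared deviations: (+0.1842)² + (+0.5342)² + (+1.3942)² + (+1.5642)² + (−0.5658)² + (+0.7742)² + (−2.0558)² + (−1.7058)² + (+1.3242)² + (−1.2258)² + (−0.6058)² + (+0.3842)² = 16.5361
Variance = 16.5361 / 11 = 1.5033
SE* = √1.5033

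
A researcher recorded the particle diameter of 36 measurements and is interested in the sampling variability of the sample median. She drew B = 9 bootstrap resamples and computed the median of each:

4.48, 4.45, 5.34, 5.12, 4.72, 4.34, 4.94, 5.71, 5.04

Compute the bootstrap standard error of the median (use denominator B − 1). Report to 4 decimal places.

Bootstrap SE is the standard deviation of the 9 replicate medians.
Mean of replicates: (4.48 + 4.45 + 5.34 + 5.12 + 4.72 + 4.34 + 4.94 + 5.71 + 5.04) / 9 = 44.14000 / 9 = 4.90444
Sum of squared deviations: (−0.42444)² + (−0.45444)² + (+0.43556)² + (+0.21556)² + (−0.18444)² + (−0.56444)² + (+0.03556)² + (+0.80556)² + (+0.13556)² = 1.64402
Variance = 1.64402 / 8 = 0.20550
SE* = √0.20550

SE* = 0.4533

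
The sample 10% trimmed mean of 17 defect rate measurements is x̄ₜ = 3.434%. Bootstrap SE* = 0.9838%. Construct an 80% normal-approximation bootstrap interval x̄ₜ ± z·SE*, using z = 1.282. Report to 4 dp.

Margin = 1.282 × 0.9838 = 1.26123
Interval: 3.434 ± 1.26123

(2.1728, 4.6952)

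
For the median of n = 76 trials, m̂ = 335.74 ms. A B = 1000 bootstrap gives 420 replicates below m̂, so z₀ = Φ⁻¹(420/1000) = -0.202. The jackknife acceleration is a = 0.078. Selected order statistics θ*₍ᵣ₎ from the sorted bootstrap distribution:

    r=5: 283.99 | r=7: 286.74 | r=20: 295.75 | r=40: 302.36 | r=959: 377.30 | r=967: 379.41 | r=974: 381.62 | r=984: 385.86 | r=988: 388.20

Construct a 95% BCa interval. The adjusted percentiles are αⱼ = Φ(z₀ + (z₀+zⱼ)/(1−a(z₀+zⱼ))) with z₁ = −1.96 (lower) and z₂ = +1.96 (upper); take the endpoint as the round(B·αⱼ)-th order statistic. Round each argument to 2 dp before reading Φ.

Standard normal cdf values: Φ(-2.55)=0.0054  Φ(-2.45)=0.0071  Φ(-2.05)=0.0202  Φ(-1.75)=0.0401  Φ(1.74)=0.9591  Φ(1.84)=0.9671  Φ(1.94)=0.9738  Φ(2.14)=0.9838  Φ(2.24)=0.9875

Lower: z₀ + z₁ = -0.202 + (-1.960) = -2.162; 1 − a(z₀+z₁) = 1 − (0.078)(-2.162) = 1.1686; argument = -0.202 + (-2.162)/1.1686 = -2.0520 → -2.05.
α₁ = Φ(-2.05) = 0.0202; rank = round(1000 × 0.0202) = 20; θ*₍20₎ = 295.75.
Upper: z₀ + z₂ = 1.758; 1 − a(z₀+z₂) = 0.8629; argument = 1.8354 → 1.84; α₂ = 0.9671; rank = 967; θ*₍967₎ = 379.41.

(295.75, 379.41)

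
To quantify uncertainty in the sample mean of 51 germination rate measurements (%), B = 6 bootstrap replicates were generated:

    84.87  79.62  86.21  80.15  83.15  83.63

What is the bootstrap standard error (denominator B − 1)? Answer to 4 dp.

Bootstrap SE is the standard deviation of the 6 replicate means.
Mean of replicates: (84.87 + 79.62 + 86.21 + 80.15 + 83.15 + 83.63) / 6 = 497.63000 / 6 = 82.93833
Sum of squared deviations: (+1.93167)² + (−3.31833)² + (+3.27167)² + (−2.78833)² + (+0.21167)² + (+0.69167)² = 33.74448
Variance = 33.74448 / 5 = 6.74890
SE* = √6.74890

SE* = 2.5979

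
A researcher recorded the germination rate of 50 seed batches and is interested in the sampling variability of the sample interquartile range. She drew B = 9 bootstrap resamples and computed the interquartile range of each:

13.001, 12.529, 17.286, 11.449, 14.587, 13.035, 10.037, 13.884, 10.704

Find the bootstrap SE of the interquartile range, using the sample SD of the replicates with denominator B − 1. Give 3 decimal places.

Bootstrap SE is the standard deviation of the 9 replicate interquartile ranges.
Mean of replicates: (13.001 + 12.529 + 17.286 + 11.449 + 14.587 + 13.035 + 10.037 + 13.884 + 10.704) / 9 = 116.5120 / 9 = 12.9458
Sum of squared deviations: (+0.0552)² + (−0.4168)² + (+4.3402)² + (−1.4968)² + (+1.6412)² + (+0.0892)² + (−2.9088)² + (+0.9382)² + (−2.2418)² = 38.3230
Variance = 38.3230 / 8 = 4.7904
SE* = √4.7904

SE* = 2.189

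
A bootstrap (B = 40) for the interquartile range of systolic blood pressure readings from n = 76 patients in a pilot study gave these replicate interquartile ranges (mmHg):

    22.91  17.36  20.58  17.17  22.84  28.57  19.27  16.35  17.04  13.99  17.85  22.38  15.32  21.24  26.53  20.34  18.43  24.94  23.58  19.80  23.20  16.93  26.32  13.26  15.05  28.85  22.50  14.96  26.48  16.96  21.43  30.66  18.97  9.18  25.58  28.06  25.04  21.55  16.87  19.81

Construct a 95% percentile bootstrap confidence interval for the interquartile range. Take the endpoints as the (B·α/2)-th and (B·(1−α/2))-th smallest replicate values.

(9.18, 28.85)

Sorted replicates: 9.18, 13.26, 13.99, 14.96, 15.05, 15.32, 16.35, 16.87, 16.93, 16.96, 17.04, 17.17, 17.36, 17.85, 18.43, 18.97, 19.27, 19.80, 19.81, 20.34, 20.58, 21.24, 21.43, 21.55, 22.38, 22.50, 22.84, 22.91, 23.20, 23.58, 24.94, 25.04, 25.58, 26.32, 26.48, 26.53, 28.06, 28.57, 28.85, 30.66
α = 0.05; lower rank = 40 × 0.025 = 1; upper rank = 40 × 0.975 = 39.
The 1st smallest replicate is 9.18; the 39th is 28.85.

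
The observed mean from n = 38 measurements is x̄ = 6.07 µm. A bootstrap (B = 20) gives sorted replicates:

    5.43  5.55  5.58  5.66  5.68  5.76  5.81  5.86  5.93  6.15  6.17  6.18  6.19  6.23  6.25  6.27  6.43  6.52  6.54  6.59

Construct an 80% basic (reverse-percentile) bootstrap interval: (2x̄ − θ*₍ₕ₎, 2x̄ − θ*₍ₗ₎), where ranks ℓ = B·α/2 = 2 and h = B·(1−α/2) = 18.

(5.62, 6.59)

Percentile endpoints at ranks 2 and 18: θ*₍2₎ = 5.55, θ*₍18₎ = 6.52.
Basic interval reflects these around x̄:
  lower = 2 × 6.07 − 6.52 = 5.62
  upper = 2 × 6.07 − 5.55 = 6.59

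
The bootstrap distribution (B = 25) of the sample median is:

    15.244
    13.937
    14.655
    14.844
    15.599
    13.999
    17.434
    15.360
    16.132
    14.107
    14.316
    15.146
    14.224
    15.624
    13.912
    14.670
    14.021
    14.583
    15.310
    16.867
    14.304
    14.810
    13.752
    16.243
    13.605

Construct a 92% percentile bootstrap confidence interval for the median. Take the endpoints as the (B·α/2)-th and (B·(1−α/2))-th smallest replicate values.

(13.605, 16.867)

Sorted replicates: 13.605, 13.752, 13.912, 13.937, 13.999, 14.021, 14.107, 14.224, 14.304, 14.316, 14.583, 14.655, 14.670, 14.810, 14.844, 15.146, 15.244, 15.310, 15.360, 15.599, 15.624, 16.132, 16.243, 16.867, 17.434
α = 0.08; lower rank = 25 × 0.040 = 1; upper rank = 25 × 0.960 = 24.
The 1st smallest replicate is 13.605; the 24th is 16.867.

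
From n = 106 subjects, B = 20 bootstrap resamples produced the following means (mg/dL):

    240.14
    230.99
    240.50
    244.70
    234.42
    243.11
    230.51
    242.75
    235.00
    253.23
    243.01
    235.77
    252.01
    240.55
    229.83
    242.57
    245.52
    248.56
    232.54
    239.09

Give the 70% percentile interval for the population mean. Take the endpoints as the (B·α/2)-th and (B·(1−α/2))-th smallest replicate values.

(230.99, 245.52)

Sorted replicates: 229.83, 230.51, 230.99, 232.54, 234.42, 235.00, 235.77, 239.09, 240.14, 240.50, 240.55, 242.57, 242.75, 243.01, 243.11, 244.70, 245.52, 248.56, 252.01, 253.23
α = 0.30; lower rank = 20 × 0.150 = 3; upper rank = 20 × 0.850 = 17.
The 3rd smallest replicate is 230.99; the 17th is 245.52.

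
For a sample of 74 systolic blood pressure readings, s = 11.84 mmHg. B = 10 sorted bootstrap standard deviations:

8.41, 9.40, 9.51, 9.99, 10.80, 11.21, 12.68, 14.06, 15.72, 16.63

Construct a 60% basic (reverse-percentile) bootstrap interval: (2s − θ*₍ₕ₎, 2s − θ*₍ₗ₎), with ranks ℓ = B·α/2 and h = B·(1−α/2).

Percentile endpoints at ranks 2 and 8: θ*₍2₎ = 9.40, θ*₍8₎ = 14.06.
Basic interval reflects these around s:
  lower = 2 × 11.84 − 14.06 = 9.62
  upper = 2 × 11.84 − 9.40 = 14.28

(9.62, 14.28)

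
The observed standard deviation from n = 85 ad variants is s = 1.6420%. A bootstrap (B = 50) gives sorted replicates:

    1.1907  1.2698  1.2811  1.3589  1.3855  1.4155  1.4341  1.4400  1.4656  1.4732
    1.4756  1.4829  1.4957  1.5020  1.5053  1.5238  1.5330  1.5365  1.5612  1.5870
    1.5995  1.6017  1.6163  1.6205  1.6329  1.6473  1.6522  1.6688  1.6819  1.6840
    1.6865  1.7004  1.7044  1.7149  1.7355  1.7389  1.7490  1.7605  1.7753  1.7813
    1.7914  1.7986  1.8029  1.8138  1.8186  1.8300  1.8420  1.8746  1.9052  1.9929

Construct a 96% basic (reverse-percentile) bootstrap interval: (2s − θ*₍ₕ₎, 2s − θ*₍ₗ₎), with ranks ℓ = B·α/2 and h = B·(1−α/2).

(1.3788, 2.0933)

Percentile endpoints at ranks 1 and 49: θ*₍1₎ = 1.1907, θ*₍49₎ = 1.9052.
Basic interval reflects these around s:
  lower = 2 × 1.6420 − 1.9052 = 1.3788
  upper = 2 × 1.6420 − 1.1907 = 2.0933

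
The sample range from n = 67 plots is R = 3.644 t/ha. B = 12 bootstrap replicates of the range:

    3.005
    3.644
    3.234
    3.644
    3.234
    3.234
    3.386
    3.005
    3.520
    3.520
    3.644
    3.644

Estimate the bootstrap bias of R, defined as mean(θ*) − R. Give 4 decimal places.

bias = −0.2512

mean(θ*) = (3.005 + 3.644 + 3.234 + 3.644 + 3.234 + 3.234 + 3.386 + 3.005 + 3.520 + 3.520 + 3.644 + 3.644) / 12 = 3.39283
bias = 3.39283 − 3.644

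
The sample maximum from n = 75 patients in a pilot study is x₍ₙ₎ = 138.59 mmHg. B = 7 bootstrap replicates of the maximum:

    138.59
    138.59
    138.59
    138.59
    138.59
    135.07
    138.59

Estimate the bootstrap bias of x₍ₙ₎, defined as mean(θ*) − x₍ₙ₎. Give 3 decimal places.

mean(θ*) = (138.59 + 138.59 + 138.59 + 138.59 + 138.59 + 135.07 + 138.59) / 7 = 138.0871
bias = 138.0871 − 138.59

bias = −0.503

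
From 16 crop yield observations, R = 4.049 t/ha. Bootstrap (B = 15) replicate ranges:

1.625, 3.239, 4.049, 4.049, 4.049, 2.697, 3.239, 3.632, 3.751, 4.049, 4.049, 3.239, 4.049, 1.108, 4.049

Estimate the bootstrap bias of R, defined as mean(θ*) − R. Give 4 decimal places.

bias = −0.6575

mean(θ*) = (1.625 + 3.239 + 4.049 + 4.049 + 4.049 + 2.697 + 3.239 + 3.632 + 3.751 + 4.049 + 4.049 + 3.239 + 4.049 + 1.108 + 4.049) / 15 = 3.39153
bias = 3.39153 − 4.049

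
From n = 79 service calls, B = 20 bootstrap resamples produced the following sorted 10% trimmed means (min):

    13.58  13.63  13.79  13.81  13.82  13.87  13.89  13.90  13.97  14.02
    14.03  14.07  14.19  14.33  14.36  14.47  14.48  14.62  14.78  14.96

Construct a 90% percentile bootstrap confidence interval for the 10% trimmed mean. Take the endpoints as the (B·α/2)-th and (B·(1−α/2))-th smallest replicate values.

(13.58, 14.78)

α = 0.10; lower rank = 20 × 0.050 = 1; upper rank = 20 × 0.950 = 19.
The 1st smallest replicate is 13.58; the 19th is 14.78.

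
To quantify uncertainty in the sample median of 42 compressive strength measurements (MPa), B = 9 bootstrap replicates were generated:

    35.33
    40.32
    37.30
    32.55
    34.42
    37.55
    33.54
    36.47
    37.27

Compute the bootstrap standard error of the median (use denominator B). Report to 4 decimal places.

Bootstrap SE is the standard deviation of the 9 replicate medians.
Mean of replicates: (35.33 + 40.32 + 37.30 + 32.55 + 34.42 + 37.55 + 33.54 + 36.47 + 37.27) / 9 = 324.75000 / 9 = 36.08333
Sum of squared deviations: (−0.75333)² + (+4.23667)² + (+1.21667)² + (−3.53333)² + (−1.66333)² + (+1.46667)² + (−2.54333)² + (+0.38667)² + (+1.18667)² = 45.42560
Variance = 45.42560 / 9 = 5.04729
SE* = √5.04729

SE* = 2.2466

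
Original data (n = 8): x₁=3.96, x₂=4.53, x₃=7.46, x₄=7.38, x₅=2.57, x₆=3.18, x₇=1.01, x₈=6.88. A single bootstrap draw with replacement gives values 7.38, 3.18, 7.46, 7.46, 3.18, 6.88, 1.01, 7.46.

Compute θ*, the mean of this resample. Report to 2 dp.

Mean = (7.38 + 3.18 + 7.46 + 7.46 + 3.18 + 6.88 + 1.01 + 7.46) / 8 = 44.010 / 8 = 5.50

θ* = 5.50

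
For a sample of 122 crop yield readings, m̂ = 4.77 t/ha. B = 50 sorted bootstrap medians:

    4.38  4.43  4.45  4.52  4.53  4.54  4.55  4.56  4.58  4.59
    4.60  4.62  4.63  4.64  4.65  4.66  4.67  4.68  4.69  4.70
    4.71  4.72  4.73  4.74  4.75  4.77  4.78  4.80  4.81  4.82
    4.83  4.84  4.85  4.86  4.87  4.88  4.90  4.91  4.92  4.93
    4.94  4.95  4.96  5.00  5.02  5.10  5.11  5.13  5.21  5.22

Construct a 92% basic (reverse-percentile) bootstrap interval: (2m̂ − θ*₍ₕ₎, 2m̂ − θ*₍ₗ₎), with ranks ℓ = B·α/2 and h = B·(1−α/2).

Percentile endpoints at ranks 2 and 48: θ*₍2₎ = 4.43, θ*₍48₎ = 5.13.
Basic interval reflects these around m̂:
  lower = 2 × 4.77 − 5.13 = 4.41
  upper = 2 × 4.77 − 4.43 = 5.11

(4.41, 5.11)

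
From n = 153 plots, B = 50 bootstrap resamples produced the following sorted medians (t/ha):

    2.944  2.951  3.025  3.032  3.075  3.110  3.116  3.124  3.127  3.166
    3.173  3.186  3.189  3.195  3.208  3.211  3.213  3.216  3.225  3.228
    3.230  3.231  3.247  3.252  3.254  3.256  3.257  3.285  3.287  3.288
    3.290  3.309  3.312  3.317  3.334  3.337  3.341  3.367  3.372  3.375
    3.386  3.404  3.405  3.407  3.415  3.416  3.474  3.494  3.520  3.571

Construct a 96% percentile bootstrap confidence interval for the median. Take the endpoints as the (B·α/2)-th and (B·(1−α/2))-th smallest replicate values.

α = 0.04; lower rank = 50 × 0.020 = 1; upper rank = 50 × 0.980 = 49.
The 1st smallest replicate is 2.944; the 49th is 3.520.

(2.944, 3.520)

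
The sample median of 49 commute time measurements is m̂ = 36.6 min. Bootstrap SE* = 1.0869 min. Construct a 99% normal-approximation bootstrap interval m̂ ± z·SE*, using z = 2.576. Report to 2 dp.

Margin = 2.576 × 1.0869 = 2.800
Interval: 36.6 ± 2.800

(33.80, 39.40)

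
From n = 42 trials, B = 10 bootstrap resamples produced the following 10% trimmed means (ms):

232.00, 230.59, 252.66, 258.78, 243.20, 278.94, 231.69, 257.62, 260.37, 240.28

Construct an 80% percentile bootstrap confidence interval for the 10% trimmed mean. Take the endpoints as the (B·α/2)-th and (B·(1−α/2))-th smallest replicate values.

Sorted replicates: 230.59, 231.69, 232.00, 240.28, 243.20, 252.66, 257.62, 258.78, 260.37, 278.94
α = 0.20; lower rank = 10 × 0.100 = 1; upper rank = 10 × 0.900 = 9.
The 1st smallest replicate is 230.59; the 9th is 260.37.

(230.59, 260.37)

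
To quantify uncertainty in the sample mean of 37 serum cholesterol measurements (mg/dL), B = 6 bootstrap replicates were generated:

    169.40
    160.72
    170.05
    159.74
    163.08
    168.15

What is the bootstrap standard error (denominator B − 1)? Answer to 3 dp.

SE* = 4.566

Bootstrap SE is the standard deviation of the 6 replicate means.
Mean of replicates: (169.40 + 160.72 + 170.05 + 159.74 + 163.08 + 168.15) / 6 = 991.1400 / 6 = 165.1900
Sum of squared deviations: (+4.2100)² + (−4.4700)² + (+4.8600)² + (−5.4500)² + (−2.1100)² + (+2.9600)² = 104.2408
Variance = 104.2408 / 5 = 20.8482
SE* = √20.8482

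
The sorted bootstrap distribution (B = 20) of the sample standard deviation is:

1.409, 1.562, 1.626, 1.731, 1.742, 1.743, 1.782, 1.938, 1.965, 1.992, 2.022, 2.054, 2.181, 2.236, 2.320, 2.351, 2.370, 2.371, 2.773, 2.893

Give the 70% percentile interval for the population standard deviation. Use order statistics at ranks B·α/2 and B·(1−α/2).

α = 0.30; lower rank = 20 × 0.150 = 3; upper rank = 20 × 0.850 = 17.
The 3rd smallest replicate is 1.626; the 17th is 2.370.

(1.626, 2.370)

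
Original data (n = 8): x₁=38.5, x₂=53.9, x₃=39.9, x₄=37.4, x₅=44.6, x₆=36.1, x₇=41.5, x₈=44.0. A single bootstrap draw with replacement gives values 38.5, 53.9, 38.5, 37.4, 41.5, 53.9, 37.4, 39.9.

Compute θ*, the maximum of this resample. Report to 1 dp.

θ* = 53.9

Maximum = 53.9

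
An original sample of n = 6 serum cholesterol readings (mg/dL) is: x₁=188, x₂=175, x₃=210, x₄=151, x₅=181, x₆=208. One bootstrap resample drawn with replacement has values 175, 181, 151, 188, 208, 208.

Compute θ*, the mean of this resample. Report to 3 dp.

Mean = (175 + 181 + 151 + 188 + 208 + 208) / 6 = 1111.0 / 6 = 185.167

θ* = 185.167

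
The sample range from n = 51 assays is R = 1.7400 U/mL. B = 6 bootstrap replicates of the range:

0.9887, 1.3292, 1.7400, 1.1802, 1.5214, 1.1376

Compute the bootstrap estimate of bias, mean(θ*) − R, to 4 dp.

mean(θ*) = (0.9887 + 1.3292 + 1.7400 + 1.1802 + 1.5214 + 1.1376) / 6 = 1.31618
bias = 1.31618 − 1.7400

bias = −0.4238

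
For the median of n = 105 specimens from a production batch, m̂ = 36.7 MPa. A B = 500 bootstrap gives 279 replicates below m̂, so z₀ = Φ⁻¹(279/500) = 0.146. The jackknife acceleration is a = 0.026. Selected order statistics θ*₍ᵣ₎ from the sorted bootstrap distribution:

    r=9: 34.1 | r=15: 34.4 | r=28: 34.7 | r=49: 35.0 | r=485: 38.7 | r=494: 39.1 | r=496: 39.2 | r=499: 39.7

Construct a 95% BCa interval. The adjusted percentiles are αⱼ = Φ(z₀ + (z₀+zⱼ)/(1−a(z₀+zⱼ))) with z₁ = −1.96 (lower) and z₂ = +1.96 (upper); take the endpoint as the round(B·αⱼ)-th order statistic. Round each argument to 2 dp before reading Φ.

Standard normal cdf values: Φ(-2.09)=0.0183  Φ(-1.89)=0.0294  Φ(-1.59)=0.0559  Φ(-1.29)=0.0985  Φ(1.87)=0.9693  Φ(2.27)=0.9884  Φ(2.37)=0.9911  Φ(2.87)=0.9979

Lower: z₀ + z₁ = 0.146 + (-1.960) = -1.814; 1 − a(z₀+z₁) = 1 − (0.026)(-1.814) = 1.0472; argument = 0.146 + (-1.814)/1.0472 = -1.5863 → -1.59.
α₁ = Φ(-1.59) = 0.0559; rank = round(500 × 0.0559) = 28; θ*₍28₎ = 34.7.
Upper: z₀ + z₂ = 2.106; 1 − a(z₀+z₂) = 0.9452; argument = 2.3740 → 2.37; α₂ = 0.9911; rank = 496; θ*₍496₎ = 39.2.

(34.7, 39.2)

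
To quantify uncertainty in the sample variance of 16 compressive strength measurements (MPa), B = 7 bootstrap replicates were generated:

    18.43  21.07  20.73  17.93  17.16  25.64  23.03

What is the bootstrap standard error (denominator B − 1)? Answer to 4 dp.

SE* = 3.0334

Bootstrap SE is the standard deviation of the 7 replicate variances.
Mean of replicates: (18.43 + 21.07 + 20.73 + 17.93 + 17.16 + 25.64 + 23.03) / 7 = 143.99000 / 7 = 20.57000
Sum of squared deviations: (−2.14000)² + (+0.50000)² + (+0.16000)² + (−2.64000)² + (−3.41000)² + (+5.07000)² + (+2.46000)² = 55.20940
Variance = 55.20940 / 6 = 9.20157
SE* = √9.20157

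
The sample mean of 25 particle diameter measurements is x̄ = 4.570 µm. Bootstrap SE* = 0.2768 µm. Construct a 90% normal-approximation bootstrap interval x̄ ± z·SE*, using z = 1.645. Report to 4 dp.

Margin = 1.645 × 0.2768 = 0.45534
Interval: 4.570 ± 0.45534

(4.1147, 5.0253)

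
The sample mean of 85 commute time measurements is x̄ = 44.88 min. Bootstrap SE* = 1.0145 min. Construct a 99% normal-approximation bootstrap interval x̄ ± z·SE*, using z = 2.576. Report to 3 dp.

Margin = 2.576 × 1.0145 = 2.6134
Interval: 44.88 ± 2.6134

(42.267, 47.493)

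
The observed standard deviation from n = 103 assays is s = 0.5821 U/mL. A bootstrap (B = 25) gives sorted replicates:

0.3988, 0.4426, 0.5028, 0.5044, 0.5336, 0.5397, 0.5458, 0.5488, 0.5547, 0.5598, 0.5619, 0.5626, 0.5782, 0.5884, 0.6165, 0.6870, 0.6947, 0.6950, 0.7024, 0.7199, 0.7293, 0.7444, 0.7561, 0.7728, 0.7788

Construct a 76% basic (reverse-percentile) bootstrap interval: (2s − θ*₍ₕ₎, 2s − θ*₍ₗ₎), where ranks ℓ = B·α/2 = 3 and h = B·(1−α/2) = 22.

(0.4198, 0.6614)

Percentile endpoints at ranks 3 and 22: θ*₍3₎ = 0.5028, θ*₍22₎ = 0.7444.
Basic interval reflects these around s:
  lower = 2 × 0.5821 − 0.7444 = 0.4198
  upper = 2 × 0.5821 − 0.5028 = 0.6614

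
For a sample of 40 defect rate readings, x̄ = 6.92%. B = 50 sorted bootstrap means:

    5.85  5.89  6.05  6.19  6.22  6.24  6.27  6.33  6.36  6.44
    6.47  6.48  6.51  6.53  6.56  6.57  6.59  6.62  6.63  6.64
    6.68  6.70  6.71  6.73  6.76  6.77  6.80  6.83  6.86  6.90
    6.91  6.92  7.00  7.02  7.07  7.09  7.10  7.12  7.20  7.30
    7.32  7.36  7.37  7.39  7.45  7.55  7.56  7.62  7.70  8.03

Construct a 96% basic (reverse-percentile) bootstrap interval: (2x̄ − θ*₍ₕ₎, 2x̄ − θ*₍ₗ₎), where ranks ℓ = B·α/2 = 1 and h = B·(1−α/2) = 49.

(6.14, 7.99)

Percentile endpoints at ranks 1 and 49: θ*₍1₎ = 5.85, θ*₍49₎ = 7.70.
Basic interval reflects these around x̄:
  lower = 2 × 6.92 − 7.70 = 6.14
  upper = 2 × 6.92 − 5.85 = 7.99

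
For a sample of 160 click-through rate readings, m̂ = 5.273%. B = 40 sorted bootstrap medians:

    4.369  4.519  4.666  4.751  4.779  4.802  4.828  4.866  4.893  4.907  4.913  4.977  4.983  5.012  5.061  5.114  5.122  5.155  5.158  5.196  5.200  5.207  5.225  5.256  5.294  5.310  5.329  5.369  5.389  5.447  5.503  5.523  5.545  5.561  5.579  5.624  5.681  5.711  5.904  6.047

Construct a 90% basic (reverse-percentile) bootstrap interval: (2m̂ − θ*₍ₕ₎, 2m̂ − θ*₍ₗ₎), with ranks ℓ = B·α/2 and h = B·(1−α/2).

(4.835, 6.027)

Percentile endpoints at ranks 2 and 38: θ*₍2₎ = 4.519, θ*₍38₎ = 5.711.
Basic interval reflects these around m̂:
  lower = 2 × 5.273 − 5.711 = 4.835
  upper = 2 × 5.273 − 4.519 = 6.027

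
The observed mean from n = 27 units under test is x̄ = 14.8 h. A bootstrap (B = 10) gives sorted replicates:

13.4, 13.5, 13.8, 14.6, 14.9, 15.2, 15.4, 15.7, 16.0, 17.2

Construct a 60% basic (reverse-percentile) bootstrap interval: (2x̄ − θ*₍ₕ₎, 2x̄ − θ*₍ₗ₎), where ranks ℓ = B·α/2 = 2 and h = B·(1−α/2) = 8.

Percentile endpoints at ranks 2 and 8: θ*₍2₎ = 13.5, θ*₍8₎ = 15.7.
Basic interval reflects these around x̄:
  lower = 2 × 14.8 − 15.7 = 13.9
  upper = 2 × 14.8 − 13.5 = 16.1

(13.9, 16.1)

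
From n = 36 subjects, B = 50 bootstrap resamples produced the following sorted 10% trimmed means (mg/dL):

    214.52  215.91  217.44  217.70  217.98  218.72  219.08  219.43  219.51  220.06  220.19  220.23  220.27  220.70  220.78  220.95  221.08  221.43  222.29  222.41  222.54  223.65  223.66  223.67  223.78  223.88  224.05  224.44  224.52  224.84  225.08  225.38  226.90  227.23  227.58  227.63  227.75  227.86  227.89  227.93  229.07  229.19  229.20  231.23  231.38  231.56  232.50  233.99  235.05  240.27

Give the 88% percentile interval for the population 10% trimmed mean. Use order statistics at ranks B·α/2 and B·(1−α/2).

(217.44, 232.50)

α = 0.12; lower rank = 50 × 0.060 = 3; upper rank = 50 × 0.940 = 47.
The 3rd smallest replicate is 217.44; the 47th is 232.50.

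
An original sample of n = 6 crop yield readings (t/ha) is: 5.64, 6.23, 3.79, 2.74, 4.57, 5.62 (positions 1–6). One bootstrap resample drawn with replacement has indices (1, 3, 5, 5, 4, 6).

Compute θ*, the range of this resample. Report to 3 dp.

θ* = 2.900

Resample values: 5.64, 3.79, 4.57, 4.57, 2.74, 5.62.
Range = 5.64 − 2.74 = 2.900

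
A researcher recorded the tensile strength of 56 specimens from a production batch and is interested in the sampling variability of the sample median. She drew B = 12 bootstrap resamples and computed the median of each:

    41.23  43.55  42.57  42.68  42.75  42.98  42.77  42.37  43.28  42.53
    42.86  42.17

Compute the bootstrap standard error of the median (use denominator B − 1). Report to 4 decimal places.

Bootstrap SE is the standard deviation of the 12 replicate medians.
Mean of replicates: (41.23 + 43.55 + 42.57 + 42.68 + 42.75 + 42.98 + 42.77 + 42.37 + 43.28 + 42.53 + 42.86 + 42.17) / 12 = 511.74000 / 12 = 42.64500
Sum of squared deviations: (−1.41500)² + (+0.90500)² + (−0.07500)² + (+0.03500)² + (+0.10500)² + (+0.33500)² + (+0.12500)² + (−0.27500)² + (+0.63500)² + (−0.11500)² + (+0.21500)² + (−0.47500)² = 3.73090
Variance = 3.73090 / 11 = 0.33917
SE* = √0.33917

SE* = 0.5824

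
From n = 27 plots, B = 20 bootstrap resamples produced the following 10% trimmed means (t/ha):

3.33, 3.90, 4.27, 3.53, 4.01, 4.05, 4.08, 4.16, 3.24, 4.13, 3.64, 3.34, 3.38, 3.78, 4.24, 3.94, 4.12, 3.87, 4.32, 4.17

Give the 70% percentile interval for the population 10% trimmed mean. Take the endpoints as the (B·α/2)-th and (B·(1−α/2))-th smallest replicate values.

(3.34, 4.17)

Sorted replicates: 3.24, 3.33, 3.34, 3.38, 3.53, 3.64, 3.78, 3.87, 3.90, 3.94, 4.01, 4.05, 4.08, 4.12, 4.13, 4.16, 4.17, 4.24, 4.27, 4.32
α = 0.30; lower rank = 20 × 0.150 = 3; upper rank = 20 × 0.850 = 17.
The 3rd smallest replicate is 3.34; the 17th is 4.17.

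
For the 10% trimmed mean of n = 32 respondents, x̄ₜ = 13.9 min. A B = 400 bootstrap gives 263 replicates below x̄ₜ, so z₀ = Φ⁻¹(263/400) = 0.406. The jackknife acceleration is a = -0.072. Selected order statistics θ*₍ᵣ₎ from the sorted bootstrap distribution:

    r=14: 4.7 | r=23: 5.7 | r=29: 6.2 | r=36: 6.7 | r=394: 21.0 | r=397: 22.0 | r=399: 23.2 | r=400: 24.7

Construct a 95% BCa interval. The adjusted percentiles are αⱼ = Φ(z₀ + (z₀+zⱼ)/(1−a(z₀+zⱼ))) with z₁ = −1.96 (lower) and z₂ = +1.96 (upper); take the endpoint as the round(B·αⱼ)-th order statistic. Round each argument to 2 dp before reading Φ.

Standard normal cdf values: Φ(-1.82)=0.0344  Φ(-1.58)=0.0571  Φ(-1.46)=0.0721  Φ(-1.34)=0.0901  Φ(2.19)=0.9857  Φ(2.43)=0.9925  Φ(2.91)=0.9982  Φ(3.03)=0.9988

(6.7, 22.0)

Lower: z₀ + z₁ = 0.406 + (-1.960) = -1.554; 1 − a(z₀+z₁) = 1 − (-0.072)(-1.554) = 0.8881; argument = 0.406 + (-1.554)/0.8881 = -1.3438 → -1.34.
α₁ = Φ(-1.34) = 0.0901; rank = round(400 × 0.0901) = 36; θ*₍36₎ = 6.7.
Upper: z₀ + z₂ = 2.366; 1 − a(z₀+z₂) = 1.1704; argument = 2.4276 → 2.43; α₂ = 0.9925; rank = 397; θ*₍397₎ = 22.0.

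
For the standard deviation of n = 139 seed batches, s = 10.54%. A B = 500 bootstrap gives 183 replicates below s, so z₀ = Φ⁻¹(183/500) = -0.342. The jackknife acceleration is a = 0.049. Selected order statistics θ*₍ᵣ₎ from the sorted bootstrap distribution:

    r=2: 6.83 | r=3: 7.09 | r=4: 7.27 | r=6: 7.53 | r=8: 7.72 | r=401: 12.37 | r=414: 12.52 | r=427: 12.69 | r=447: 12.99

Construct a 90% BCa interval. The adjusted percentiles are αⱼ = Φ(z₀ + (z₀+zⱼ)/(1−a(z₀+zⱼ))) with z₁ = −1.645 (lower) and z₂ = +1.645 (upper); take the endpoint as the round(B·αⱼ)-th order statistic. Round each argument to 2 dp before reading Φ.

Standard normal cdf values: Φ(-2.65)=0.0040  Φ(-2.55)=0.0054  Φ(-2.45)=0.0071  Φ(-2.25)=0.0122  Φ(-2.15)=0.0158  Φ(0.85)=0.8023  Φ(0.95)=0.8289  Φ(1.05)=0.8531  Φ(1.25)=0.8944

(7.72, 12.69)

Lower: z₀ + z₁ = -0.342 + (-1.645) = -1.987; 1 − a(z₀+z₁) = 1 − (0.049)(-1.987) = 1.0974; argument = -0.342 + (-1.987)/1.0974 = -2.1527 → -2.15.
α₁ = Φ(-2.15) = 0.0158; rank = round(500 × 0.0158) = 8; θ*₍8₎ = 7.72.
Upper: z₀ + z₂ = 1.303; 1 − a(z₀+z₂) = 0.9362; argument = 1.0499 → 1.05; α₂ = 0.8531; rank = 427; θ*₍427₎ = 12.69.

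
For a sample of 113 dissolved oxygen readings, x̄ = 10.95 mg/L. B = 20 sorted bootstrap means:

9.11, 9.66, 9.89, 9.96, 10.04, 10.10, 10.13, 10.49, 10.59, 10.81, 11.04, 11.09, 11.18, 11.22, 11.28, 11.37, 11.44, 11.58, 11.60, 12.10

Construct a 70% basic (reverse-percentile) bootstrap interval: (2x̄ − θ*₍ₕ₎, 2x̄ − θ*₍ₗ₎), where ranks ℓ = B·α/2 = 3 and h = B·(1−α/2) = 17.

(10.46, 12.01)

Percentile endpoints at ranks 3 and 17: θ*₍3₎ = 9.89, θ*₍17₎ = 11.44.
Basic interval reflects these around x̄:
  lower = 2 × 10.95 − 11.44 = 10.46
  upper = 2 × 10.95 − 9.89 = 12.01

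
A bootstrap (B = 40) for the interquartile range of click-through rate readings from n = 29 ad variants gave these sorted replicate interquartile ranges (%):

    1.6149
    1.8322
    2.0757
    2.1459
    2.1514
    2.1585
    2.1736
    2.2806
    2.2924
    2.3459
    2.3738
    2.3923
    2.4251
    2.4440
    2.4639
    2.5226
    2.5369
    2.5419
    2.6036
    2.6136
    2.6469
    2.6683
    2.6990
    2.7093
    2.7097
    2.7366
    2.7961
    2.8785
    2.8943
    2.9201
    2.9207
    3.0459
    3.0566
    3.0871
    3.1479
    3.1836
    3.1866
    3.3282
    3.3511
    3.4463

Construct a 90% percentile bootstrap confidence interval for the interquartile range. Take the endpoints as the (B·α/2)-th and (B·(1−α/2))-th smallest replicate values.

(1.8322, 3.3282)

α = 0.10; lower rank = 40 × 0.050 = 2; upper rank = 40 × 0.950 = 38.
The 2nd smallest replicate is 1.8322; the 38th is 3.3282.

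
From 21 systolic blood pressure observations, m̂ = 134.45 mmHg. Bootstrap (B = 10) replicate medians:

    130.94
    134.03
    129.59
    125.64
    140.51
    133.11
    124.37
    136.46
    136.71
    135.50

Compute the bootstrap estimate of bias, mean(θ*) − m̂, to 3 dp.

bias = −1.764

mean(θ*) = (130.94 + 134.03 + 129.59 + 125.64 + 140.51 + 133.11 + 124.37 + 136.46 + 136.71 + 135.50) / 10 = 132.6860
bias = 132.6860 − 134.45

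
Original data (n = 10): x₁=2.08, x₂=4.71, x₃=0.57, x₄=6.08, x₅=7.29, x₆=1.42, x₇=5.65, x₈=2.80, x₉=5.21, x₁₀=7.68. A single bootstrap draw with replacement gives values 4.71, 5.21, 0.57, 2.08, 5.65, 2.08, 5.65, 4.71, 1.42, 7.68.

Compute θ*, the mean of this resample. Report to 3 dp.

Mean = (4.71 + 5.21 + 0.57 + 2.08 + 5.65 + 2.08 + 5.65 + 4.71 + 1.42 + 7.68) / 10 = 39.760 / 10 = 3.976

θ* = 3.976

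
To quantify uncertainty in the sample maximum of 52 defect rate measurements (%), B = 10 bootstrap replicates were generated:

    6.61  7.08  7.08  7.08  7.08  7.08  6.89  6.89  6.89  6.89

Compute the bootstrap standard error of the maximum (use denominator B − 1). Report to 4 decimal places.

SE* = 0.1542

Bootstrap SE is the standard deviation of the 10 replicate maximums.
Mean of replicates: (6.61 + 7.08 + 7.08 + 7.08 + 7.08 + 7.08 + 6.89 + 6.89 + 6.89 + 6.89) / 10 = 69.57000 / 10 = 6.95700
Sum of squared deviations: (−0.34700)² + (+0.12300)² + (+0.12300)² + (+0.12300)² + (+0.12300)² + (+0.12300)² + (−0.06700)² + (−0.06700)² + (−0.06700)² + (−0.06700)² = 0.21401
Variance = 0.21401 / 9 = 0.02378
SE* = √0.02378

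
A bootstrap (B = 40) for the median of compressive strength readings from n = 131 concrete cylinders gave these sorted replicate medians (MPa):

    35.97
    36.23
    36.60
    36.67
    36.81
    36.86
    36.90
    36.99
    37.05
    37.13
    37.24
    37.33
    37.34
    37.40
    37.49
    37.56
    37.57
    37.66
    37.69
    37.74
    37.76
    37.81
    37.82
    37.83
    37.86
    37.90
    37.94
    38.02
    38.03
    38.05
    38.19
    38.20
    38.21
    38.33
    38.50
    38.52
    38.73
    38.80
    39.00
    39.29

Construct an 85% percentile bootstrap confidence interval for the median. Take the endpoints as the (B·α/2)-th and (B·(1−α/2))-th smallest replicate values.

α = 0.15; lower rank = 40 × 0.075 = 3; upper rank = 40 × 0.925 = 37.
The 3rd smallest replicate is 36.60; the 37th is 38.73.

(36.60, 38.73)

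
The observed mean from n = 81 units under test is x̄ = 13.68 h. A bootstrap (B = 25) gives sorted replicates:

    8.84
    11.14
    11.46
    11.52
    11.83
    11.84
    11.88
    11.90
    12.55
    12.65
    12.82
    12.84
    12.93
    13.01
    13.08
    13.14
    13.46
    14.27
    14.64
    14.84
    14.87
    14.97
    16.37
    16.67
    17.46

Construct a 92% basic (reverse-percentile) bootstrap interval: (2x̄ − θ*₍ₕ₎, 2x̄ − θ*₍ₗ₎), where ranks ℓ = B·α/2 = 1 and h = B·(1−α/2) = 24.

(10.69, 18.52)

Percentile endpoints at ranks 1 and 24: θ*₍1₎ = 8.84, θ*₍24₎ = 16.67.
Basic interval reflects these around x̄:
  lower = 2 × 13.68 − 16.67 = 10.69
  upper = 2 × 13.68 − 8.84 = 18.52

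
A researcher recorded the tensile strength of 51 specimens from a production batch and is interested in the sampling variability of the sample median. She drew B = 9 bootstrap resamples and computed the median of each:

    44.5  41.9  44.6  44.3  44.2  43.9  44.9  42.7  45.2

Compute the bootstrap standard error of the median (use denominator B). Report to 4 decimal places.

Bootstrap SE is the standard deviation of the 9 replicate medians.
Mean of replicates: (44.5 + 41.9 + 44.6 + 44.3 + 44.2 + 43.9 + 44.9 + 42.7 + 45.2) / 9 = 396.20000 / 9 = 44.02222
Sum of squared deviations: (+0.47778)² + (−2.12222)² + (+0.57778)² + (+0.27778)² + (+0.17778)² + (−0.12222)² + (+0.87778)² + (−1.32222)² + (+1.17778)² = 9.09556
Variance = 9.09556 / 9 = 1.01062
SE* = √1.01062

SE* = 1.0053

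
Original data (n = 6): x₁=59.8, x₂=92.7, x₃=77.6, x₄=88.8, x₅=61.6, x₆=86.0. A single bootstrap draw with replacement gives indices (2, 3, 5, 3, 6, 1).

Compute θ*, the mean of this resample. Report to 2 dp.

Resample values: 92.7, 77.6, 61.6, 77.6, 86.0, 59.8.
Mean = (92.7 + 77.6 + 61.6 + 77.6 + 86.0 + 59.8) / 6 = 455.30 / 6 = 75.88

θ* = 75.88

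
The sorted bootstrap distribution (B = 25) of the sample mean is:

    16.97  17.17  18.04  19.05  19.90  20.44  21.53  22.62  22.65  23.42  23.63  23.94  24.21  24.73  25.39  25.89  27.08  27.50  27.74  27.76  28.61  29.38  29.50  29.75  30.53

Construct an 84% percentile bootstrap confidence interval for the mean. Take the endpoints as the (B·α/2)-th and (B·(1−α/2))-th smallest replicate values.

(17.17, 29.50)

α = 0.16; lower rank = 25 × 0.080 = 2; upper rank = 25 × 0.920 = 23.
The 2nd smallest replicate is 17.17; the 23rd is 29.50.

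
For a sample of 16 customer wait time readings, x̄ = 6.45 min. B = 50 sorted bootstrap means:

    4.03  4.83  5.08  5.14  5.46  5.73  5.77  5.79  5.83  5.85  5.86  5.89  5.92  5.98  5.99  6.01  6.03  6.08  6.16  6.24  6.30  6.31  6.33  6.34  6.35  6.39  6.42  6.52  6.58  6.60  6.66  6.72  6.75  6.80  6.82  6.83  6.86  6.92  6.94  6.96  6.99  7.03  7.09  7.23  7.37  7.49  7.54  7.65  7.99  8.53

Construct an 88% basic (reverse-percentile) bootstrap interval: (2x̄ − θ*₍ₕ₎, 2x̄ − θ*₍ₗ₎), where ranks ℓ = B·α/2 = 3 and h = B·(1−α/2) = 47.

(5.36, 7.82)

Percentile endpoints at ranks 3 and 47: θ*₍3₎ = 5.08, θ*₍47₎ = 7.54.
Basic interval reflects these around x̄:
  lower = 2 × 6.45 − 7.54 = 5.36
  upper = 2 × 6.45 − 5.08 = 7.82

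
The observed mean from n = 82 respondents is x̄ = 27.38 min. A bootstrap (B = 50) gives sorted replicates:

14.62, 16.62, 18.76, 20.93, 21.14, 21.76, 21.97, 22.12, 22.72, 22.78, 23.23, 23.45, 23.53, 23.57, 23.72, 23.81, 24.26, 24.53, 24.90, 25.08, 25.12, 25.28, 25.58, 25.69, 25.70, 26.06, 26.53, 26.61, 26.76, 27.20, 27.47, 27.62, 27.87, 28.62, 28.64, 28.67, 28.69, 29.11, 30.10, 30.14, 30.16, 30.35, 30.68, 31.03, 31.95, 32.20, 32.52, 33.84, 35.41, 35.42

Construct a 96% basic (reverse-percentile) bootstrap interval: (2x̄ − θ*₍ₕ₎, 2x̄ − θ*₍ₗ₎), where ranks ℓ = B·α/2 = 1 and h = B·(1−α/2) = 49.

(19.35, 40.14)

Percentile endpoints at ranks 1 and 49: θ*₍1₎ = 14.62, θ*₍49₎ = 35.41.
Basic interval reflects these around x̄:
  lower = 2 × 27.38 − 35.41 = 19.35
  upper = 2 × 27.38 − 14.62 = 40.14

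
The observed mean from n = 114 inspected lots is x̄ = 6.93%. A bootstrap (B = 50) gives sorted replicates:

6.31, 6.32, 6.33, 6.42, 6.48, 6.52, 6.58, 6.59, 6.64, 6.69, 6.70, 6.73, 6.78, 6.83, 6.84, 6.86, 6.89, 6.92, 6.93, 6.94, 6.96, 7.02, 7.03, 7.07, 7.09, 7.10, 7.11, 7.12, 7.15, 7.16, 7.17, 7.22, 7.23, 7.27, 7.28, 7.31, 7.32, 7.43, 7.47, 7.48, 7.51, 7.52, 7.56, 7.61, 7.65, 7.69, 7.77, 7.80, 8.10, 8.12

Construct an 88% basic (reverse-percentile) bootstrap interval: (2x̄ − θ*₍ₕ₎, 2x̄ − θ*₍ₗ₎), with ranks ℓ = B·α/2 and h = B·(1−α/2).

(6.09, 7.53)

Percentile endpoints at ranks 3 and 47: θ*₍3₎ = 6.33, θ*₍47₎ = 7.77.
Basic interval reflects these around x̄:
  lower = 2 × 6.93 − 7.77 = 6.09
  upper = 2 × 6.93 − 6.33 = 7.53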